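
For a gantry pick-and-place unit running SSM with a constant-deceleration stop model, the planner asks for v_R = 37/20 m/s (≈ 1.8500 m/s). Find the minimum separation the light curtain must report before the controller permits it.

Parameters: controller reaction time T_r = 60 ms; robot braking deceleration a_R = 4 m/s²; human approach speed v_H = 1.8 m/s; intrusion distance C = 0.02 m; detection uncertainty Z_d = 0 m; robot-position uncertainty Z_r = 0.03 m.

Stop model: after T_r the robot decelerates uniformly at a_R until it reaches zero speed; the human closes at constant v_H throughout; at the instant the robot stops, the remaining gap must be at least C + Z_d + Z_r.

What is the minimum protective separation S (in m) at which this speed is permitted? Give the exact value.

braking lasts T_s = (37/20)/4 = 0.4625 s
reaction-phase robot travel = 1.8500·0.0600 = 0.1110 m
robot covers 1.8500·0.4625 − ½·4.0000·0.4625² = 0.4278 m while stopping
human closes 1.8000·0.5225 = 0.9405 m
residual clearance needed = 0.0200+0.0000+0.0300 = 0.0500 m
S_min ≈ 0.1110+0.4278+0.9405+0.0500  ⇒  S_min = 24469/16000 m

S_min = 24469/16000 m = 1.5293 m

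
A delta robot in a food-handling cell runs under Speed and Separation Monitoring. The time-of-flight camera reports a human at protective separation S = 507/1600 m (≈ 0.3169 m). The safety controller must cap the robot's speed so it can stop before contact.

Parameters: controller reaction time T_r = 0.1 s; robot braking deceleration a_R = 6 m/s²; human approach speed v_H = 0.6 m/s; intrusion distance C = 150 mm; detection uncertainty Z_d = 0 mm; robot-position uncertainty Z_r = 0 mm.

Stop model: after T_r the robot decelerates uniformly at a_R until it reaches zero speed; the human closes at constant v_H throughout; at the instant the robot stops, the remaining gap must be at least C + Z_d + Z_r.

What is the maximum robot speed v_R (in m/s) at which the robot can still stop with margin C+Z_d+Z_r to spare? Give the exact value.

quadratic (1/12)·v² + (1/5)·v + (-171/1600) = 0
  disc = (1/5)² − 4·(1/12)·(-171/1600) = 121/1600 ; √disc = 11/40
  v_R = (−(1/5) + 11/40) / (2·(1/12)) = 9/20 m/s
check:
T_s = v_R/a_R = (9/20)/6 = 0.0750 s
robot in T_r: 0.4500·0.1000 = 0.0450 m
robot under decel: 0.4500²/(2·6.0000) = 0.0169 m
human over T_r+T_s: 0.6000·(0.1000+0.0750) = 0.1050 m
margins: 0.1500+0.0000+0.0000 = 0.1500 m
sum ≈ 0.0450+0.0169+0.1050+0.1500 ≈ 0.3169 m = S ✓

v_R_max = 9/20 m/s = 0.4500 m/s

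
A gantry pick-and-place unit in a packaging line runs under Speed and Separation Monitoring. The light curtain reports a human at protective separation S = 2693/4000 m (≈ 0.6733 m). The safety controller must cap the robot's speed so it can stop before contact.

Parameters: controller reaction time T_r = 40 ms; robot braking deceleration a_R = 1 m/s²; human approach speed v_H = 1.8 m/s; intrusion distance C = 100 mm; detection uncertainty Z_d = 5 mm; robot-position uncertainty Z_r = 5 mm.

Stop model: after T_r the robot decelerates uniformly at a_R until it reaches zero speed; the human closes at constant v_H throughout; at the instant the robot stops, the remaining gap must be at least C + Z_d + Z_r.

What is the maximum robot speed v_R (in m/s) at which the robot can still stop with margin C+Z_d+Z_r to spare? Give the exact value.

collect terms ⇒ (1/2)·v_R² + (46/25)·v_R + (-393/800) = 0
  disc = (46/25)² − 4·(1/2)·(-393/800) = 43681/10000 ; √disc = 209/100
  v_R = (−(46/25) + 209/100) / (2·(1/2)) = 1/4 m/s
check:
stop time T_s = (1/4)/1 = 0.2500 s
robot in T_r: 0.2500·0.0400 = 0.0100 m
robot under decel: 0.2500²/(2·1.0000) = 0.0312 m
human closes 1.8000·0.2900 = 0.5220 m
residual clearance needed = 0.1000+0.0050+0.0050 = 0.1100 m
sum ≈ 0.0100+0.0312+0.5220+0.1100 ≈ 0.6733 m = S ✓

v_R_max = 1/4 m/s = 0.2500 m/s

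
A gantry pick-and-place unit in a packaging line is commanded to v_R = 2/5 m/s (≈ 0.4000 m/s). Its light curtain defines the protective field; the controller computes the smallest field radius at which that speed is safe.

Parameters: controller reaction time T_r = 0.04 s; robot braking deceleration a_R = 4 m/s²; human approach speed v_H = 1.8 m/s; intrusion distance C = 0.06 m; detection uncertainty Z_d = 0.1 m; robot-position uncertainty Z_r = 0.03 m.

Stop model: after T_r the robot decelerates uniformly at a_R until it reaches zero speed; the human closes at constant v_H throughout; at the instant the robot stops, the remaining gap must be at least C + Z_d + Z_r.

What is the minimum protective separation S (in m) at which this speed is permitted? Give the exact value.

S_min = 239/500 m = 0.4780 m

stop time T_s = (2/5)/4 = 0.1000 s
reaction-phase robot travel = 0.4000·0.0400 = 0.0160 m
braking distance = 0.4000²/(2·4.0000) = 0.0200 m
human closes 1.8000·0.1400 = 0.2520 m
residual clearance needed = 0.0600+0.1000+0.0300 = 0.1900 m
S_min ≈ 0.0160+0.0200+0.2520+0.1900  ⇒  S_min = 239/500 m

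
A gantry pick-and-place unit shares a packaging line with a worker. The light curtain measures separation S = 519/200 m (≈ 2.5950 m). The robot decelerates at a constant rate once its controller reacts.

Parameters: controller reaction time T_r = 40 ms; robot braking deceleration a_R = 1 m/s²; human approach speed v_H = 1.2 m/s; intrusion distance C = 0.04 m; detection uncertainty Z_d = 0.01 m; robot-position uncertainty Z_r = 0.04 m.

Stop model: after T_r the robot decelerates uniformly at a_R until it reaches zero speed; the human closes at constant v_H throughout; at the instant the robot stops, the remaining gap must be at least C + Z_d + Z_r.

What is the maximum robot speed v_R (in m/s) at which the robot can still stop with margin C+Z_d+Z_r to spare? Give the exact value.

collect terms ⇒ (1/2)·v_R² + (31/25)·v_R + (-2457/1000) = 0
  disc = (31/25)² − 4·(1/2)·(-2457/1000) = 16129/2500 ; √disc = 127/50
  v_R = (−(31/25) + 127/50) / (2·(1/2)) = 13/10 m/s
check:
braking lasts T_s = (13/10)/1 = 1.3000 s
robot in T_r: 1.3000·0.0400 = 0.0520 m
robot covers 1.3000·1.3000 − ½·1.0000·1.3000² = 0.8450 m while stopping
human closes 1.2000·1.3400 = 1.6080 m
residual clearance needed = 0.0400+0.0100+0.0400 = 0.0900 m
sum ≈ 0.0520+0.8450+1.6080+0.0900 ≈ 2.5950 m = S ✓

v_R_max = 13/10 m/s = 1.3000 m/s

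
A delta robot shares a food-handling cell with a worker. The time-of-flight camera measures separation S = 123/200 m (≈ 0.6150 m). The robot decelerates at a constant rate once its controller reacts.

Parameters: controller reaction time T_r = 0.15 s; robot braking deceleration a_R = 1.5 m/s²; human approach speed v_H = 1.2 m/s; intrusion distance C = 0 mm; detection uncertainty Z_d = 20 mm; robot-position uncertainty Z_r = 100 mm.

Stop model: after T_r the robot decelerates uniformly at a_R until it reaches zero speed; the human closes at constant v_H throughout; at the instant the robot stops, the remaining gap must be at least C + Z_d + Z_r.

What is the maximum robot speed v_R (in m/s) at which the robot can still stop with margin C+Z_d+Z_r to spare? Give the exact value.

quadratic (1/3)·v² + (19/20)·v + (-63/200) = 0
  disc = (19/20)² − 4·(1/3)·(-63/200) = 529/400 ; √disc = 23/20
  v_R = (−(19/20) + 23/20) / (2·(1/3)) = 3/10 m/s
check:
stop time T_s = (3/10)/(3/2) = 0.2000 s
reaction-phase robot travel = 0.3000·0.1500 = 0.0450 m
robot covers 0.3000·0.2000 − ½·1.5000·0.2000² = 0.0300 m while stopping
human closes 1.2000·0.3500 = 0.4200 m
C+Z_d+Z_r = 0.0000+0.0200+0.1000 = 0.1200 m
sum ≈ 0.0450+0.0300+0.4200+0.1200 ≈ 0.6150 m = S ✓

v_R_max = 3/10 m/s = 0.3000 m/s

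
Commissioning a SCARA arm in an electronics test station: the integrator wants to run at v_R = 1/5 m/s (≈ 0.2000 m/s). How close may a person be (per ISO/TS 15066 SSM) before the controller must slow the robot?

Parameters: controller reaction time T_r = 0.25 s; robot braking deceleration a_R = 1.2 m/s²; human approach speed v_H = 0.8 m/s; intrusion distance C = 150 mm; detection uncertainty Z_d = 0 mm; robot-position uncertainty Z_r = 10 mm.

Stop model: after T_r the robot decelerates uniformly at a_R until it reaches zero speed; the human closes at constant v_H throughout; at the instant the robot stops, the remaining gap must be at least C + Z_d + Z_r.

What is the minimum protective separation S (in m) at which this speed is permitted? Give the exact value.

stop time T_s = (1/5)/(6/5) = 0.1667 s
robot in T_r: 0.2000·0.2500 = 0.0500 m
robot covers 0.2000·0.1667 − ½·1.2000·0.1667² = 0.0167 m while stopping
human closes 0.8000·0.4167 = 0.3333 m
margins: 0.1500+0.0000+0.0100 = 0.1600 m
S_min ≈ 0.0500+0.0167+0.3333+0.1600  ⇒  S_min = 14/25 m

S_min = 14/25 m = 0.5600 m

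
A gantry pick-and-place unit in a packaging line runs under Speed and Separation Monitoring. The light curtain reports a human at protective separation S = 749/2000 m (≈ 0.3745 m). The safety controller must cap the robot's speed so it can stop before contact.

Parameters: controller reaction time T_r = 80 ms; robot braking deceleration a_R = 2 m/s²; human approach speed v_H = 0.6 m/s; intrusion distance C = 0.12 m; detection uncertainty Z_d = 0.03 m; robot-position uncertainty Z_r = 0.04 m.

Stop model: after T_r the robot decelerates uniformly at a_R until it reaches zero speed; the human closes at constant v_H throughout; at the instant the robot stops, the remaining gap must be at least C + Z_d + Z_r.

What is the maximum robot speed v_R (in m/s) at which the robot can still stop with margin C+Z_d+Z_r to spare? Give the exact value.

collect terms ⇒ (1/4)·v_R² + (19/50)·v_R + (-273/2000) = 0
  disc = (19/50)² − 4·(1/4)·(-273/2000) = 2809/10000 ; √disc = 53/100
  v_R = (−(19/50) + 53/100) / (2·(1/4)) = 3/10 m/s
check:
T_s = v_R/a_R = (3/10)/2 = 0.1500 s
robot in T_r: 0.3000·0.0800 = 0.0240 m
braking distance = 0.3000²/(2·2.0000) = 0.0225 m
person approaches 0.6000·(0.0800+0.1500) = 0.1380 m
margins: 0.1200+0.0300+0.0400 = 0.1900 m
sum ≈ 0.0240+0.0225+0.1380+0.1900 ≈ 0.3745 m = S ✓

v_R_max = 3/10 m/s = 0.3000 m/s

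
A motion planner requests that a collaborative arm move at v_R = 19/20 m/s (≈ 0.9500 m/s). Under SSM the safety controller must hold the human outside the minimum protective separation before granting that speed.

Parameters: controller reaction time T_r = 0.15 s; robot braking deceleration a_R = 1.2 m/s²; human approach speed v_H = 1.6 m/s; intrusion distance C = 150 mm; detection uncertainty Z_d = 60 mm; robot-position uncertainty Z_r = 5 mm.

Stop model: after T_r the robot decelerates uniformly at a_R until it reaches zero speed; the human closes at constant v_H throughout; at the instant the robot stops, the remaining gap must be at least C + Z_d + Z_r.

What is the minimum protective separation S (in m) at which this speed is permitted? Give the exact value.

T_s = v_R/a_R = (19/20)/(6/5) = 0.7917 s
robot covers v_R·T_r = 0.9500·0.1500 = 0.1425 m before braking
robot under decel: 0.9500²/(2·1.2000) = 0.3760 m
person approaches 1.6000·(0.1500+0.7917) = 1.5067 m
margins: 0.1500+0.0600+0.0050 = 0.2150 m
S_min ≈ 0.1425+0.3760+1.5067+0.2150  ⇒  S_min = 10753/4800 m

S_min = 10753/4800 m = 2.2402 m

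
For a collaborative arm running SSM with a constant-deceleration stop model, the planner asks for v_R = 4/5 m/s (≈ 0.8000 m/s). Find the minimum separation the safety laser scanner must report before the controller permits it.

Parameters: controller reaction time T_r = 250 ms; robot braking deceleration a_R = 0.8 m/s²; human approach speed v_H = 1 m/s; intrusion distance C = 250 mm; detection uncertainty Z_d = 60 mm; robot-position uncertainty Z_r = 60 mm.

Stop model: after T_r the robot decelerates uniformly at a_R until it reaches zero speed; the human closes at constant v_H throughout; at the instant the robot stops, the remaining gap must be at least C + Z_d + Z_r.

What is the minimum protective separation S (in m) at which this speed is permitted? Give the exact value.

S_min = 111/50 m = 2.2200 m

stop time T_s = (4/5)/(4/5) = 1.0000 s
reaction-phase robot travel = 0.8000·0.2500 = 0.2000 m
braking distance = 0.8000²/(2·0.8000) = 0.4000 m
human over T_r+T_s: 1.0000·(0.2500+1.0000) = 1.2500 m
residual clearance needed = 0.2500+0.0600+0.0600 = 0.3700 m
S_min ≈ 0.2000+0.4000+1.2500+0.3700  ⇒  S_min = 111/50 m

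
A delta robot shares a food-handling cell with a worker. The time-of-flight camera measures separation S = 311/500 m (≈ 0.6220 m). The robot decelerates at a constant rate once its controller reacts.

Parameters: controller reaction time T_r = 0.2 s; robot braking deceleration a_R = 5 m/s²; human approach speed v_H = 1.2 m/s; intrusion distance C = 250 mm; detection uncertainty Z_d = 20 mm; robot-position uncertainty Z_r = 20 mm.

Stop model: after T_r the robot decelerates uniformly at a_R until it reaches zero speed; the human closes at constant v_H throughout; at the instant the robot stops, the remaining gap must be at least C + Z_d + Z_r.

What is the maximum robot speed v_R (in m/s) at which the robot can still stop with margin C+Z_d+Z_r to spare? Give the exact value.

collect terms ⇒ (1/10)·v_R² + (11/25)·v_R + (-23/250) = 0
  disc = (11/25)² − 4·(1/10)·(-23/250) = 144/625 ; √disc = 12/25
  v_R = (−(11/25) + 12/25) / (2·(1/10)) = 1/5 m/s
check:
braking lasts T_s = (1/5)/5 = 0.0400 s
robot in T_r: 0.2000·0.2000 = 0.0400 m
robot under decel: 0.2000²/(2·5.0000) = 0.0040 m
person approaches 1.2000·(0.2000+0.0400) = 0.2880 m
residual clearance needed = 0.2500+0.0200+0.0200 = 0.2900 m
sum ≈ 0.0400+0.0040+0.2880+0.2900 ≈ 0.6220 m = S ✓

v_R_max = 1/5 m/s = 0.2000 m/s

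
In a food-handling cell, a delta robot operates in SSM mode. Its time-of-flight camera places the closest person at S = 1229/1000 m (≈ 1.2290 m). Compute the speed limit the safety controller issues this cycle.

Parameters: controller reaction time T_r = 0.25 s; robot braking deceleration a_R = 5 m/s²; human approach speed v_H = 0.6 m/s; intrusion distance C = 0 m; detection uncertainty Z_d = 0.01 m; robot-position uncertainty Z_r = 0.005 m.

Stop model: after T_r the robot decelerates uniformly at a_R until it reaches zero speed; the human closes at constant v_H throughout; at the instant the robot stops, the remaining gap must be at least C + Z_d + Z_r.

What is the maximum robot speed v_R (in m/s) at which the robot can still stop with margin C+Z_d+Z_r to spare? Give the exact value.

v_R_max = 19/10 m/s = 1.9000 m/s

collect terms ⇒ (1/10)·v_R² + (37/100)·v_R + (-133/125) = 0
  disc = (37/100)² − 4·(1/10)·(-133/125) = 9/16 ; √disc = 3/4
  v_R = (−(37/100) + 3/4) / (2·(1/10)) = 19/10 m/s
check:
braking lasts T_s = (19/10)/5 = 0.3800 s
reaction-phase robot travel = 1.9000·0.2500 = 0.4750 m
robot under decel: 1.9000²/(2·5.0000) = 0.3610 m
human closes 0.6000·0.6300 = 0.3780 m
residual clearance needed = 0.0000+0.0100+0.0050 = 0.0150 m
sum ≈ 0.4750+0.3610+0.3780+0.0150 ≈ 1.2290 m = S ✓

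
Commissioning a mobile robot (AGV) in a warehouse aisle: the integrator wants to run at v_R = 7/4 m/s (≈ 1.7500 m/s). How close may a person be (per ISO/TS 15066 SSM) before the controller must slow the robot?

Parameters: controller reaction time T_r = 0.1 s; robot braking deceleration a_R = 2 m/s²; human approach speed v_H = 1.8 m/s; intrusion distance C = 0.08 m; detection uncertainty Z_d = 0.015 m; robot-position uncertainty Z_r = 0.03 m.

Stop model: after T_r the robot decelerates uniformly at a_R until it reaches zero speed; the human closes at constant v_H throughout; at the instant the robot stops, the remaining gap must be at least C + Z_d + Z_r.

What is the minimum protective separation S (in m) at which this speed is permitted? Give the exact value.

S_min = 4513/1600 m = 2.8206 m

braking lasts T_s = (7/4)/2 = 0.8750 s
robot in T_r: 1.7500·0.1000 = 0.1750 m
robot covers 1.7500·0.8750 − ½·2.0000·0.8750² = 0.7656 m while stopping
human over T_r+T_s: 1.8000·(0.1000+0.8750) = 1.7550 m
residual clearance needed = 0.0800+0.0150+0.0300 = 0.1250 m
S_min ≈ 0.1750+0.7656+1.7550+0.1250  ⇒  S_min = 4513/1600 m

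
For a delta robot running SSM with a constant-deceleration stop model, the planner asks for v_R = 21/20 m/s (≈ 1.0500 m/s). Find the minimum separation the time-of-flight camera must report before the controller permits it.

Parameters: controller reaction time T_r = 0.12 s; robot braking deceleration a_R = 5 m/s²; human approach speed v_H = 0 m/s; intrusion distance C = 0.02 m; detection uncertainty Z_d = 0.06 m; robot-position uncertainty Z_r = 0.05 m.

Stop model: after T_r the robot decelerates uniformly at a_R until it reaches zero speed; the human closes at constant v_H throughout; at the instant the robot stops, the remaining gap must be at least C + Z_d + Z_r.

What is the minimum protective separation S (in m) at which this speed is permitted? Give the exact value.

S_min = 293/800 m = 0.3663 m

T_s = v_R/a_R = (21/20)/5 = 0.2100 s
robot covers v_R·T_r = 1.0500·0.1200 = 0.1260 m before braking
braking distance = 1.0500²/(2·5.0000) = 0.1103 m
human over T_r+T_s: 0.0000·(0.1200+0.2100) = 0.0000 m
C+Z_d+Z_r = 0.0200+0.0600+0.0500 = 0.1300 m
S_min ≈ 0.1260+0.1103+0.0000+0.1300  ⇒  S_min = 293/800 m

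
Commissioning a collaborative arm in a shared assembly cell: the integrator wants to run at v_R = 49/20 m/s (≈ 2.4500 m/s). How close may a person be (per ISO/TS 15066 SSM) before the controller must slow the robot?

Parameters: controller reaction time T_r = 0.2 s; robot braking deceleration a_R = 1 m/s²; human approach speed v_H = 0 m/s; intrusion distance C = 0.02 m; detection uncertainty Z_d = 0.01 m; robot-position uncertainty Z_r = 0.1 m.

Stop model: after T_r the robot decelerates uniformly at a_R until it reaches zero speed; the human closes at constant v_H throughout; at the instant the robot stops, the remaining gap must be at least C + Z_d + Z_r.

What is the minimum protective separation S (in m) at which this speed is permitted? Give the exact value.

braking lasts T_s = (49/20)/1 = 2.4500 s
robot in T_r: 2.4500·0.2000 = 0.4900 m
robot covers 2.4500·2.4500 − ½·1.0000·2.4500² = 3.0013 m while stopping
human over T_r+T_s: 0.0000·(0.2000+2.4500) = 0.0000 m
residual clearance needed = 0.0200+0.0100+0.1000 = 0.1300 m
S_min ≈ 0.4900+3.0013+0.0000+0.1300  ⇒  S_min = 2897/800 m

S_min = 2897/800 m = 3.6212 m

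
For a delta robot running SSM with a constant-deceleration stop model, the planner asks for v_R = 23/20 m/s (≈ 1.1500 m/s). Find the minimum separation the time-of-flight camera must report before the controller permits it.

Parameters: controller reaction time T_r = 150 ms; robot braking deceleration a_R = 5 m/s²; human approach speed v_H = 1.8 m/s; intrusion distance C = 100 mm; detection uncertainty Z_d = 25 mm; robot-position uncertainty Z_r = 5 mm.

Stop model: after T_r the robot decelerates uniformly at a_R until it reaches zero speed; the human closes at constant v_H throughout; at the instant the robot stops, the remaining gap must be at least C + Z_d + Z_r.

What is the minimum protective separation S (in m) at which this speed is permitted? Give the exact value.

T_s = v_R/a_R = (23/20)/5 = 0.2300 s
robot in T_r: 1.1500·0.1500 = 0.1725 m
braking distance = 1.1500²/(2·5.0000) = 0.1323 m
human over T_r+T_s: 1.8000·(0.1500+0.2300) = 0.6840 m
C+Z_d+Z_r = 0.1000+0.0250+0.0050 = 0.1300 m
S_min ≈ 0.1725+0.1323+0.6840+0.1300  ⇒  S_min = 179/160 m

S_min = 179/160 m = 1.1187 m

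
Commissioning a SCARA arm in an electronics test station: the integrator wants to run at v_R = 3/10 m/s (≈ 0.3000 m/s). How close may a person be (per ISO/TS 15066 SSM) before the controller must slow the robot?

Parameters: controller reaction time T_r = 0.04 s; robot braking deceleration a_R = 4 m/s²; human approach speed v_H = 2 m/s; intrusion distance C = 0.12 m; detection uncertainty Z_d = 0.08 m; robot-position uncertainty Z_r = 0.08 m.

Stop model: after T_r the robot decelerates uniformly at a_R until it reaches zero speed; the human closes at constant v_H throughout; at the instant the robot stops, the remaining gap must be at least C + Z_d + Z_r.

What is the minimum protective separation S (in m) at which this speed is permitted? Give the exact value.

S_min = 2133/4000 m = 0.5333 m

T_s = v_R/a_R = (3/10)/4 = 0.0750 s
robot covers v_R·T_r = 0.3000·0.0400 = 0.0120 m before braking
braking distance = 0.3000²/(2·4.0000) = 0.0112 m
human closes 2.0000·0.1150 = 0.2300 m
margins: 0.1200+0.0800+0.0800 = 0.2800 m
S_min ≈ 0.0120+0.0112+0.2300+0.2800  ⇒  S_min = 2133/4000 m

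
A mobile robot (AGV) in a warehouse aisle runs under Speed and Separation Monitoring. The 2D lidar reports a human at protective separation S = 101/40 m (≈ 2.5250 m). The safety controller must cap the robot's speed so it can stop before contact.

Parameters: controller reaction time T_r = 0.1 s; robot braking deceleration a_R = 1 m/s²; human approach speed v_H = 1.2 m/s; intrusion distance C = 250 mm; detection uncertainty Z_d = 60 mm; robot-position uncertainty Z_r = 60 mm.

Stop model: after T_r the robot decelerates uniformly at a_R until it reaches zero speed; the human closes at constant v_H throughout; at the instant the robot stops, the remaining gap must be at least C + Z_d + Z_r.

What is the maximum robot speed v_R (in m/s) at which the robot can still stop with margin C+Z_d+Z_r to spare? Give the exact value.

at the boundary: (1/2)·v² + (13/10)·v + (-407/200) = 0
  disc = (13/10)² − 4·(1/2)·(-407/200) = 144/25 ; √disc = 12/5
  v_R = (−(13/10) + 12/5) / (2·(1/2)) = 11/10 m/s
check:
T_s = v_R/a_R = (11/10)/1 = 1.1000 s
reaction-phase robot travel = 1.1000·0.1000 = 0.1100 m
robot covers 1.1000·1.1000 − ½·1.0000·1.1000² = 0.6050 m while stopping
person approaches 1.2000·(0.1000+1.1000) = 1.4400 m
C+Z_d+Z_r = 0.2500+0.0600+0.0600 = 0.3700 m
sum ≈ 0.1100+0.6050+1.4400+0.3700 ≈ 2.5250 m = S ✓

v_R_max = 11/10 m/s = 1.1000 m/s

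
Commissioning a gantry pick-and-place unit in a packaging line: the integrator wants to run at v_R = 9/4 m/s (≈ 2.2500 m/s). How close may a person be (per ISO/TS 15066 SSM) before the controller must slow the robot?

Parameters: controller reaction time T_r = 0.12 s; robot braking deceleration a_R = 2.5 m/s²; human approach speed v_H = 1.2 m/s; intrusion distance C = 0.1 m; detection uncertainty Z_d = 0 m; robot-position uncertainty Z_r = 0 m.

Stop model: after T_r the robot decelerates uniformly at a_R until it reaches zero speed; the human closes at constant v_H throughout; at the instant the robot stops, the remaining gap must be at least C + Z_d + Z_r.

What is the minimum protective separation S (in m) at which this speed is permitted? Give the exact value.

S_min = 5213/2000 m = 2.6065 m

stop time T_s = (9/4)/(5/2) = 0.9000 s
reaction-phase robot travel = 2.2500·0.1200 = 0.2700 m
robot covers 2.2500·0.9000 − ½·2.5000·0.9000² = 1.0125 m while stopping
human over T_r+T_s: 1.2000·(0.1200+0.9000) = 1.2240 m
C+Z_d+Z_r = 0.1000+0.0000+0.0000 = 0.1000 m
S_min ≈ 0.2700+1.0125+1.2240+0.1000  ⇒  S_min = 5213/2000 m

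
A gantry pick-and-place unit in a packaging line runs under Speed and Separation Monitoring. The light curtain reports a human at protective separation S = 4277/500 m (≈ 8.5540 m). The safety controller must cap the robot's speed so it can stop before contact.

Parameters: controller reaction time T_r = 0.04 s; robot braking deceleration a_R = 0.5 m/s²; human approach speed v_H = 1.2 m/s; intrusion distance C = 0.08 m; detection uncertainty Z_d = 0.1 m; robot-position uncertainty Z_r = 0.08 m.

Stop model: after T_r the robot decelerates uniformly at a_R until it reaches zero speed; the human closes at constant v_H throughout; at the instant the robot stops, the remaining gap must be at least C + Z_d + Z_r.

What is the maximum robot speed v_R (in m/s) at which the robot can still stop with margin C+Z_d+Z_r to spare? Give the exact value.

collect terms ⇒ (1)·v_R² + (61/25)·v_R + (-4123/500) = 0
  disc = (61/25)² − 4·(1)·(-4123/500) = 24336/625 ; √disc = 156/25
  v_R = (−(61/25) + 156/25) / (2·(1)) = 19/10 m/s
check:
stop time T_s = (19/10)/(1/2) = 3.8000 s
robot in T_r: 1.9000·0.0400 = 0.0760 m
robot under decel: 1.9000²/(2·0.5000) = 3.6100 m
human over T_r+T_s: 1.2000·(0.0400+3.8000) = 4.6080 m
margins: 0.0800+0.1000+0.0800 = 0.2600 m
sum ≈ 0.0760+3.6100+4.6080+0.2600 ≈ 8.5540 m = S ✓

v_R_max = 19/10 m/s = 1.9000 m/s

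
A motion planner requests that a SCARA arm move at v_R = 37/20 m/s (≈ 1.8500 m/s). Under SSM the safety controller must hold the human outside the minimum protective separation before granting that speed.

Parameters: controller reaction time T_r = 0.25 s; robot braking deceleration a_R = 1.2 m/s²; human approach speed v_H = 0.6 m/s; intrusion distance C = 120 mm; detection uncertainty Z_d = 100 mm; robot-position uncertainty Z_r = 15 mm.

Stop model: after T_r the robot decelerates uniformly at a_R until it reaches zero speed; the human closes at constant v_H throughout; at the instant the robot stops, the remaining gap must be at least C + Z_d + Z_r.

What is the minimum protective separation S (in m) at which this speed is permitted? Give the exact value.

stop time T_s = (37/20)/(6/5) = 1.5417 s
robot covers v_R·T_r = 1.8500·0.2500 = 0.4625 m before braking
braking distance = 1.8500²/(2·1.2000) = 1.4260 m
human closes 0.6000·1.7917 = 1.0750 m
C+Z_d+Z_r = 0.1200+0.1000+0.0150 = 0.2350 m
S_min ≈ 0.4625+1.4260+1.0750+0.2350  ⇒  S_min = 15353/4800 m

S_min = 15353/4800 m = 3.1985 m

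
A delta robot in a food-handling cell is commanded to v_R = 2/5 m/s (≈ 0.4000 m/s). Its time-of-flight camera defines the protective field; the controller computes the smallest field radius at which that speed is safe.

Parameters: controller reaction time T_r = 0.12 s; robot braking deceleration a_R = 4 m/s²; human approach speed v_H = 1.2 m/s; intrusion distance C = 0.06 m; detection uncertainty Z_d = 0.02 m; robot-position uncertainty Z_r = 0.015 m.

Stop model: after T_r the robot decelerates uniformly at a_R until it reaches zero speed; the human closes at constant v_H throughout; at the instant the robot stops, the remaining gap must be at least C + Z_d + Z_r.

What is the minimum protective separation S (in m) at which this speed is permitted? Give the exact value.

S_min = 427/1000 m = 0.4270 m

stop time T_s = (2/5)/4 = 0.1000 s
robot covers v_R·T_r = 0.4000·0.1200 = 0.0480 m before braking
robot under decel: 0.4000²/(2·4.0000) = 0.0200 m
human over T_r+T_s: 1.2000·(0.1200+0.1000) = 0.2640 m
margins: 0.0600+0.0200+0.0150 = 0.0950 m
S_min ≈ 0.0480+0.0200+0.2640+0.0950  ⇒  S_min = 427/1000 m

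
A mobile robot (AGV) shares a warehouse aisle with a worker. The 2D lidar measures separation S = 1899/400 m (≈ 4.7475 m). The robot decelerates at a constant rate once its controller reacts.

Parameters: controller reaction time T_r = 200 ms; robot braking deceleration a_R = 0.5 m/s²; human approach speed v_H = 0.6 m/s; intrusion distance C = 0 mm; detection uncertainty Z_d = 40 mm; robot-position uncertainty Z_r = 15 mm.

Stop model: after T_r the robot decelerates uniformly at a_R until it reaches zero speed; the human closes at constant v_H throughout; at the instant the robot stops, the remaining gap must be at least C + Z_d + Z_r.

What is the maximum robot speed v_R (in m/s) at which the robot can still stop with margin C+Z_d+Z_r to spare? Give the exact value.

quadratic (1)·v² + (7/5)·v + (-1829/400) = 0
  disc = (7/5)² − 4·(1)·(-1829/400) = 81/4 ; √disc = 9/2
  v_R = (−(7/5) + 9/2) / (2·(1)) = 31/20 m/s
check:
braking lasts T_s = (31/20)/(1/2) = 3.1000 s
robot covers v_R·T_r = 1.5500·0.2000 = 0.3100 m before braking
robot covers 1.5500·3.1000 − ½·0.5000·3.1000² = 2.4025 m while stopping
human closes 0.6000·3.3000 = 1.9800 m
C+Z_d+Z_r = 0.0000+0.0400+0.0150 = 0.0550 m
sum ≈ 0.3100+2.4025+1.9800+0.0550 ≈ 4.7475 m = S ✓

v_R_max = 31/20 m/s = 1.5500 m/s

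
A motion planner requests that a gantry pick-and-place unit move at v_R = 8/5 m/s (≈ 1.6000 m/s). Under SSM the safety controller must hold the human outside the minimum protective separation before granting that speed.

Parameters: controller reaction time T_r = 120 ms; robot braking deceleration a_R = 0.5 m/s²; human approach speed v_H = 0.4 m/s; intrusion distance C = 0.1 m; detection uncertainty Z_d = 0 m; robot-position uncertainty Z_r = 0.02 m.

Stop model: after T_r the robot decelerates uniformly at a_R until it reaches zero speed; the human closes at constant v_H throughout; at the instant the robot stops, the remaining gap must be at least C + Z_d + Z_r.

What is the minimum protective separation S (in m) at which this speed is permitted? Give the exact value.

braking lasts T_s = (8/5)/(1/2) = 3.2000 s
robot in T_r: 1.6000·0.1200 = 0.1920 m
robot covers 1.6000·3.2000 − ½·0.5000·3.2000² = 2.5600 m while stopping
person approaches 0.4000·(0.1200+3.2000) = 1.3280 m
margins: 0.1000+0.0000+0.0200 = 0.1200 m
S_min ≈ 0.1920+2.5600+1.3280+0.1200  ⇒  S_min = 21/5 m

S_min = 21/5 m = 4.2000 m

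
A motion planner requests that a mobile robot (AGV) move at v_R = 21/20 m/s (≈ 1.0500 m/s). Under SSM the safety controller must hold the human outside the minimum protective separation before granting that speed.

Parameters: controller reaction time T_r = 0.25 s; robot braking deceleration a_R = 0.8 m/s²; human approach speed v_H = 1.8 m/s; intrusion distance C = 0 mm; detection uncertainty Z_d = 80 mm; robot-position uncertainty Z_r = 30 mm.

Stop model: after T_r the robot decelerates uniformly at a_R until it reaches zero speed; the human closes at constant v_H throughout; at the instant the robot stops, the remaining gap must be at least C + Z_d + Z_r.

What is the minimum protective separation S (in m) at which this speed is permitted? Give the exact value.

stop time T_s = (21/20)/(4/5) = 1.3125 s
reaction-phase robot travel = 1.0500·0.2500 = 0.2625 m
robot covers 1.0500·1.3125 − ½·0.8000·1.3125² = 0.6891 m while stopping
human over T_r+T_s: 1.8000·(0.2500+1.3125) = 2.8125 m
margins: 0.0000+0.0800+0.0300 = 0.1100 m
S_min ≈ 0.2625+0.6891+2.8125+0.1100  ⇒  S_min = 12397/3200 m

S_min = 12397/3200 m = 3.8741 m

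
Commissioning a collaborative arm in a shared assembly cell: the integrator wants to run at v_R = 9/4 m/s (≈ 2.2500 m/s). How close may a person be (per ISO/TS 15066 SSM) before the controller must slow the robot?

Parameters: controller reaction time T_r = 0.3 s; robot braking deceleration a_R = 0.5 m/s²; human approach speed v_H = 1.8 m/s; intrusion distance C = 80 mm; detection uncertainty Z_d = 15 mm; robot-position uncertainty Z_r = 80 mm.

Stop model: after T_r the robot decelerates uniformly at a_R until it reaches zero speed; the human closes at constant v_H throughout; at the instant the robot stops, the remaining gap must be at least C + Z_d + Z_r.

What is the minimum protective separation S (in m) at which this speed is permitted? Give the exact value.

S_min = 5821/400 m = 14.5525 m

stop time T_s = (9/4)/(1/2) = 4.5000 s
robot in T_r: 2.2500·0.3000 = 0.6750 m
robot covers 2.2500·4.5000 − ½·0.5000·4.5000² = 5.0625 m while stopping
human closes 1.8000·4.8000 = 8.6400 m
margins: 0.0800+0.0150+0.0800 = 0.1750 m
S_min ≈ 0.6750+5.0625+8.6400+0.1750  ⇒  S_min = 5821/400 m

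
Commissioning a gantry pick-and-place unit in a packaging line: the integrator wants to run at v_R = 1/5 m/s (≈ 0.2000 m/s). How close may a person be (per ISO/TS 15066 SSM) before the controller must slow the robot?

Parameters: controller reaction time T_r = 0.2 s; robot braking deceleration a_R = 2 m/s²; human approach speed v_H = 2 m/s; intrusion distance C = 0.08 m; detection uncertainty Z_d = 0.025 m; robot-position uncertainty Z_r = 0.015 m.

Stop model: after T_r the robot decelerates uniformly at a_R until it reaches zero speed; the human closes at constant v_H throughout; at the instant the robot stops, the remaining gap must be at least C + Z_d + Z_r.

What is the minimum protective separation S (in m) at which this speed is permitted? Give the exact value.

S_min = 77/100 m = 0.7700 m

T_s = v_R/a_R = (1/5)/2 = 0.1000 s
robot covers v_R·T_r = 0.2000·0.2000 = 0.0400 m before braking
braking distance = 0.2000²/(2·2.0000) = 0.0100 m
person approaches 2.0000·(0.2000+0.1000) = 0.6000 m
residual clearance needed = 0.0800+0.0250+0.0150 = 0.1200 m
S_min ≈ 0.0400+0.0100+0.6000+0.1200  ⇒  S_min = 77/100 m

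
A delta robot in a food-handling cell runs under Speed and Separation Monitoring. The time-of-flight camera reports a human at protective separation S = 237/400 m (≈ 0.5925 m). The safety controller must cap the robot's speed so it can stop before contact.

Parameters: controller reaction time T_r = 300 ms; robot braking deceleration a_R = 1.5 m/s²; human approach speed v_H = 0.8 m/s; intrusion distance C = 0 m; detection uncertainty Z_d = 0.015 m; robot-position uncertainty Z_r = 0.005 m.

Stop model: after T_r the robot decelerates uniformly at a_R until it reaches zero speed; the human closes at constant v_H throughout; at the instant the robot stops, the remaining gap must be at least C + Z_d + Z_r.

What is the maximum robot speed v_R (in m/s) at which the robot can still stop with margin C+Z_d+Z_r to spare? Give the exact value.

v_R_max = 7/20 m/s = 0.3500 m/s

at the boundary: (1/3)·v² + (5/6)·v + (-133/400) = 0
  disc = (5/6)² − 4·(1/3)·(-133/400) = 256/225 ; √disc = 16/15
  v_R = (−(5/6) + 16/15) / (2·(1/3)) = 7/20 m/s
check:
stop time T_s = (7/20)/(3/2) = 0.2333 s
reaction-phase robot travel = 0.3500·0.3000 = 0.1050 m
robot under decel: 0.3500²/(2·1.5000) = 0.0408 m
human over T_r+T_s: 0.8000·(0.3000+0.2333) = 0.4267 m
residual clearance needed = 0.0000+0.0150+0.0050 = 0.0200 m
sum ≈ 0.1050+0.0408+0.4267+0.0200 ≈ 0.5925 m = S ✓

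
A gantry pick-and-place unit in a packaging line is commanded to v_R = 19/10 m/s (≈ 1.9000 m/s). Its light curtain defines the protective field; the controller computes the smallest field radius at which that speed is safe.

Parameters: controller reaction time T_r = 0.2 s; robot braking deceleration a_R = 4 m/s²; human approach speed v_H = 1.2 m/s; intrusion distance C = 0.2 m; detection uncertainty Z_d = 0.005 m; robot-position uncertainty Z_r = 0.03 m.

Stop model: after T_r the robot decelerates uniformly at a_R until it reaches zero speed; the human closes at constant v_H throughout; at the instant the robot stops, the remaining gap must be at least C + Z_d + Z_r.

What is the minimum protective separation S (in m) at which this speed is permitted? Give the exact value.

braking lasts T_s = (19/10)/4 = 0.4750 s
robot in T_r: 1.9000·0.2000 = 0.3800 m
braking distance = 1.9000²/(2·4.0000) = 0.4512 m
human closes 1.2000·0.6750 = 0.8100 m
residual clearance needed = 0.2000+0.0050+0.0300 = 0.2350 m
S_min ≈ 0.3800+0.4512+0.8100+0.2350  ⇒  S_min = 1501/800 m

S_min = 1501/800 m = 1.8762 m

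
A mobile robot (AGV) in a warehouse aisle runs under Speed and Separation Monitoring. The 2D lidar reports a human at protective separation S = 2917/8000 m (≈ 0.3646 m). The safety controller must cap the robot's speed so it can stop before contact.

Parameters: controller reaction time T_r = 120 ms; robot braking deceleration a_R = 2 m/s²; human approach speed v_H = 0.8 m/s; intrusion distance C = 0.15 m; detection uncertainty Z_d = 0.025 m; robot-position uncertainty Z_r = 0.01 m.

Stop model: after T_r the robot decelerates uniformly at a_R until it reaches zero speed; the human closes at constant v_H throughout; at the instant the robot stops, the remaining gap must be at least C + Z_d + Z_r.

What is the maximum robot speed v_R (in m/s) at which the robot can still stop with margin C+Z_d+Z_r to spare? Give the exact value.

collect terms ⇒ (1/4)·v_R² + (13/25)·v_R + (-669/8000) = 0
  disc = (13/25)² − 4·(1/4)·(-669/8000) = 14161/40000 ; √disc = 119/200
  v_R = (−(13/25) + 119/200) / (2·(1/4)) = 3/20 m/s
check:
braking lasts T_s = (3/20)/2 = 0.0750 s
robot covers v_R·T_r = 0.1500·0.1200 = 0.0180 m before braking
braking distance = 0.1500²/(2·2.0000) = 0.0056 m
person approaches 0.8000·(0.1200+0.0750) = 0.1560 m
C+Z_d+Z_r = 0.1500+0.0250+0.0100 = 0.1850 m
sum ≈ 0.0180+0.0056+0.1560+0.1850 ≈ 0.3646 m = S ✓

v_R_max = 3/20 m/s = 0.1500 m/s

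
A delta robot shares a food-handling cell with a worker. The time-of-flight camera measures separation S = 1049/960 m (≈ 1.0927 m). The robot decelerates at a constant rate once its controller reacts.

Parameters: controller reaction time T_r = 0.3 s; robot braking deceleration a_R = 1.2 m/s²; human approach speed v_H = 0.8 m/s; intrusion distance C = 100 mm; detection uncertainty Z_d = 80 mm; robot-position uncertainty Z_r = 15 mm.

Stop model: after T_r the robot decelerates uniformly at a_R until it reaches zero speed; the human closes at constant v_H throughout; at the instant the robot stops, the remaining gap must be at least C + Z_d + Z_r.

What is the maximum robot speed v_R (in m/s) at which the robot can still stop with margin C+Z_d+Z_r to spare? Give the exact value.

v_R_max = 11/20 m/s = 0.5500 m/s

quadratic (5/12)·v² + (29/30)·v + (-3157/4800) = 0
  disc = (29/30)² − 4·(5/12)·(-3157/4800) = 3249/1600 ; √disc = 57/40
  v_R = (−(29/30) + 57/40) / (2·(5/12)) = 11/20 m/s
check:
braking lasts T_s = (11/20)/(6/5) = 0.4583 s
robot in T_r: 0.5500·0.3000 = 0.1650 m
robot covers 0.5500·0.4583 − ½·1.2000·0.4583² = 0.1260 m while stopping
person approaches 0.8000·(0.3000+0.4583) = 0.6067 m
margins: 0.1000+0.0800+0.0150 = 0.1950 m
sum ≈ 0.1650+0.1260+0.6067+0.1950 ≈ 1.0927 m = S ✓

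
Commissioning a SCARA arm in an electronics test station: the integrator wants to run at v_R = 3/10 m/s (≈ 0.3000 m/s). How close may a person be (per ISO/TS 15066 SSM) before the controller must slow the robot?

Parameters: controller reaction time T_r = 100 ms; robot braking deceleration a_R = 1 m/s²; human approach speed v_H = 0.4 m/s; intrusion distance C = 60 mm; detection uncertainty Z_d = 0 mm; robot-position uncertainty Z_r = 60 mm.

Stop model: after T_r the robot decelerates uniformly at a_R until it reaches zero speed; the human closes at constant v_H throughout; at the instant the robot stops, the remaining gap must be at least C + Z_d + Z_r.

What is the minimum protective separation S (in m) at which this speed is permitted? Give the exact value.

braking lasts T_s = (3/10)/1 = 0.3000 s
robot in T_r: 0.3000·0.1000 = 0.0300 m
robot covers 0.3000·0.3000 − ½·1.0000·0.3000² = 0.0450 m while stopping
human over T_r+T_s: 0.4000·(0.1000+0.3000) = 0.1600 m
C+Z_d+Z_r = 0.0600+0.0000+0.0600 = 0.1200 m
S_min ≈ 0.0300+0.0450+0.1600+0.1200  ⇒  S_min = 71/200 m

S_min = 71/200 m = 0.3550 m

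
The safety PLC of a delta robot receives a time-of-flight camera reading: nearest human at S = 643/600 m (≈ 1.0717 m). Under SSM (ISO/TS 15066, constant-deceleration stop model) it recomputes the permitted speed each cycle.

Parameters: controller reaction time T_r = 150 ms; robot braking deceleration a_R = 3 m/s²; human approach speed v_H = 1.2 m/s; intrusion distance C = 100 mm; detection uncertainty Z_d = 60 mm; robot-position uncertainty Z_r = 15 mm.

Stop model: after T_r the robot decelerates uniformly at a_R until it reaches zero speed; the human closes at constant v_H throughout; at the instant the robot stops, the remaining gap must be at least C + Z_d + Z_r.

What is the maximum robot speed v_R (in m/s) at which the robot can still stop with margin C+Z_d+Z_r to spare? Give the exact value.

v_R_max = 1 m/s = 1.0000 m/s

collect terms ⇒ (1/6)·v_R² + (11/20)·v_R + (-43/60) = 0
  disc = (11/20)² − 4·(1/6)·(-43/60) = 2809/3600 ; √disc = 53/60
  v_R = (−(11/20) + 53/60) / (2·(1/6)) = 1 m/s
check:
stop time T_s = 1/3 = 0.3333 s
robot in T_r: 1.0000·0.1500 = 0.1500 m
robot covers 1.0000·0.3333 − ½·3.0000·0.3333² = 0.1667 m while stopping
human over T_r+T_s: 1.2000·(0.1500+0.3333) = 0.5800 m
margins: 0.1000+0.0600+0.0150 = 0.1750 m
sum ≈ 0.1500+0.1667+0.5800+0.1750 ≈ 1.0717 m = S ✓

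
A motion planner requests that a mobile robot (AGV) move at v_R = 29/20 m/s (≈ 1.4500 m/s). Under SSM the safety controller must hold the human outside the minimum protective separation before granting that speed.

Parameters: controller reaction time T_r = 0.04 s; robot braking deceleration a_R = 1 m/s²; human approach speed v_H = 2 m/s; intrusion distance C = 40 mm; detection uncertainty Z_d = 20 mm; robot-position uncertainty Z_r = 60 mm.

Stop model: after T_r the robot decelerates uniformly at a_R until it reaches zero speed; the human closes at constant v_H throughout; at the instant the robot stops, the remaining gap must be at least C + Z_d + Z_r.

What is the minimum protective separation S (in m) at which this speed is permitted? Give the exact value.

S_min = 16837/4000 m = 4.2092 m

T_s = v_R/a_R = (29/20)/1 = 1.4500 s
robot covers v_R·T_r = 1.4500·0.0400 = 0.0580 m before braking
robot under decel: 1.4500²/(2·1.0000) = 1.0513 m
human closes 2.0000·1.4900 = 2.9800 m
margins: 0.0400+0.0200+0.0600 = 0.1200 m
S_min ≈ 0.0580+1.0513+2.9800+0.1200  ⇒  S_min = 16837/4000 m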